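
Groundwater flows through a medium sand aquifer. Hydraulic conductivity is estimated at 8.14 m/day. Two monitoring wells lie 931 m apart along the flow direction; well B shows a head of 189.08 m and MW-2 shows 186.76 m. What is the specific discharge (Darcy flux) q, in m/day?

0.0203

Hydraulic gradient i = (189.08 − 186.76) / 931 = 2.32 / 931 = 0.002492.
Specific discharge q = K · i = 8.140 × 0.002492 = 0.02028 m/day.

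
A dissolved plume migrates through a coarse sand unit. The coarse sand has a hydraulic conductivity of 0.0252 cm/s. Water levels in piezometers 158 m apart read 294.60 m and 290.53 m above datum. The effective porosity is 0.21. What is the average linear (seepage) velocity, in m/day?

2.67

Convert K: 0.0252 cm/s × 864 = 21.77 m/day.
Hydraulic gradient i = (294.60 − 290.53) / 158 = 4.07 / 158 = 0.02576.
Darcy flux q = K · i = 21.77 × 0.02576 = 0.5609 m/day.
Seepage velocity v = q / n_e = 0.5609 / 0.21 = 2.671 m/day.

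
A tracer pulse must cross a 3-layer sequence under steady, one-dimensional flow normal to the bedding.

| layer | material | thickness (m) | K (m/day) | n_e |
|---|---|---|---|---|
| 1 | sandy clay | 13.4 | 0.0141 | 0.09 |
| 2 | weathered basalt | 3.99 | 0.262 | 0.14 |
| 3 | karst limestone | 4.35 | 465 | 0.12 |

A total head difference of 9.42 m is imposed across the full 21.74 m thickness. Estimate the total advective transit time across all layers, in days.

234

With flow normal to the layers, continuity requires the same specific discharge q through every layer.
Σ(b_i/K_i) = 13.4/0.0141 + 3.99/0.262 + 4.35/465 = 965.6 d.
q = Δh / Σ(b_i/K_i) = 9.42 / 965.6 = 0.009756 m/day.
In each layer the seepage velocity is v_i = q/n_i, so the layer transit time is t_i = b_i·n_i / q:
  layer 1 (sandy clay): t_1 = 13.4 × 0.09 / 0.009756 = 123.6 d
  layer 2 (weathered basalt): t_2 = 3.99 × 0.14 / 0.009756 = 57.26 d
  layer 3 (karst limestone): t_3 = 4.35 × 0.12 / 0.009756 = 53.51 d
Total t = Σ t_i = 234.4 days.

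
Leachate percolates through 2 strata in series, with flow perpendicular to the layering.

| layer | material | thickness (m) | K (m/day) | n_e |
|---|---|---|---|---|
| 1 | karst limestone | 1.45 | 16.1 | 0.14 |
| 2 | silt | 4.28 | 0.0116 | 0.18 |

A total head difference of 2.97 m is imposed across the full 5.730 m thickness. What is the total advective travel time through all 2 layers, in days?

121

With flow normal to the layers, continuity requires the same specific discharge q through every layer.
Σ(b_i/K_i) = 1.45/16.1 + 4.28/0.0116 = 369.1 d.
q = Δh / Σ(b_i/K_i) = 2.97 / 369.1 = 0.008048 m/day.
In each layer the seepage velocity is v_i = q/n_i, so the layer transit time is t_i = b_i·n_i / q:
  layer 1 (karst limestone): t_1 = 1.45 × 0.14 / 0.008048 = 25.23 d
  layer 2 (silt): t_2 = 4.28 × 0.18 / 0.008048 = 95.73 d
Total t = Σ t_i = 121.0 days.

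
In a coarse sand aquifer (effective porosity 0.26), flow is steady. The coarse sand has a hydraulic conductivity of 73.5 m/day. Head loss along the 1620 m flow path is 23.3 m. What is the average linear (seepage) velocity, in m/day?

Hydraulic gradient i = Δh / L = 23.3 / 1620 = 0.01438.
Darcy flux q = K · i = 73.50 × 0.01438 = 1.057 m/day.
Seepage velocity v = q / n_e = 1.057 / 0.26 = 4.066 m/day.

4.07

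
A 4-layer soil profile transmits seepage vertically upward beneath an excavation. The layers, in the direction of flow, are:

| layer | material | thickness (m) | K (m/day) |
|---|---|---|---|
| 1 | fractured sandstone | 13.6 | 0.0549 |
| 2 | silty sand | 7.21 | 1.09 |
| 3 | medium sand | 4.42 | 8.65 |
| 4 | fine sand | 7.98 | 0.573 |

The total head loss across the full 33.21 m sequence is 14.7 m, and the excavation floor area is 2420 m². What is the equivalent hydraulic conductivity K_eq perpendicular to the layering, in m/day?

0.124

Flow is perpendicular to layering, so the layers act in series and the equivalent K is the thickness-weighted harmonic mean.
Total thickness L = 13.6 + 7.21 + 4.42 + 7.98 = 33.21 m.
Σ(b_i/K_i) = 13.6/0.0549 + 7.21/1.09 + 4.42/8.65 + 7.98/0.573 = 268.8 d.
K_eq = L / Σ(b_i/K_i) = 33.21 / 268.8 = 0.1236 m/day.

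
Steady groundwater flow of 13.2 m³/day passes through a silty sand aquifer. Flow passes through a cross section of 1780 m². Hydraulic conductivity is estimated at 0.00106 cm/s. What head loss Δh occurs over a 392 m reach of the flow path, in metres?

Convert K: 0.00106 cm/s × 864 = 0.9158 m/day.
From Q = K·A·i, i = Q / (K·A) = 13.2 / (0.9158 × 1780) = 0.008097.
Head loss Δh = i · L = 0.008097 × 392 = 3.174 m.

3.17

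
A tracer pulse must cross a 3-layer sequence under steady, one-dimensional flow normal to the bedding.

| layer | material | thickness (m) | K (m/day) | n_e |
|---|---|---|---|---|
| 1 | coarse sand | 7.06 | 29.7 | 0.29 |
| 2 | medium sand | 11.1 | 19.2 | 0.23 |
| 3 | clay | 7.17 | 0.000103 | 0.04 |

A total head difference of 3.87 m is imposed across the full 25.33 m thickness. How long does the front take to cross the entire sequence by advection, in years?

With flow normal to the layers, continuity requires the same specific discharge q through every layer.
Σ(b_i/K_i) = 7.06/29.7 + 11.1/19.2 + 7.17/0.000103 = 69612 d.
q = Δh / Σ(b_i/K_i) = 3.87 / 69612 = 5.559e-05 m/day.
In each layer the seepage velocity is v_i = q/n_i, so the layer transit time is t_i = b_i·n_i / q:
  layer 1 (coarse sand): t_1 = 7.06 × 0.29 / 5.559e-05 = 36828 d
  layer 2 (medium sand): t_2 = 11.1 × 0.23 / 5.559e-05 = 45923 d
  layer 3 (clay): t_3 = 7.17 × 0.04 / 5.559e-05 = 5159 d
Total t = Σ t_i = 87910 days = 240.7 years.

241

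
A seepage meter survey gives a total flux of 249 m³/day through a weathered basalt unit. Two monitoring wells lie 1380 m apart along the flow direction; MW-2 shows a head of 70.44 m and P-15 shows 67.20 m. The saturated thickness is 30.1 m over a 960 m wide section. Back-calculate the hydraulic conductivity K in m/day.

3.67

Cross-sectional area A = 960 × 30.1 = 28896 m².
Hydraulic gradient i = (70.44 − 67.20) / 1380 = 3.24 / 1380 = 0.002348.
From Q = K·A·i, K = Q / (A·i) = 249 / (28896 × 0.002348) = 3.670 m/day.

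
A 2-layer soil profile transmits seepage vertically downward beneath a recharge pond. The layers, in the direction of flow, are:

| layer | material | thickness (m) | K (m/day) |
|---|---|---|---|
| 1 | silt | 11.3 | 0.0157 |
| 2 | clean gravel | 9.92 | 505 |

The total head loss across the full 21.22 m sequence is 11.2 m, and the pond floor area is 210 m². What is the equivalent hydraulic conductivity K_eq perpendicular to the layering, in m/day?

Flow is perpendicular to layering, so the layers act in series and the equivalent K is the thickness-weighted harmonic mean.
Total thickness L = 11.3 + 9.92 = 21.22 m.
Σ(b_i/K_i) = 11.3/0.0157 + 9.92/505 = 719.8 d.
K_eq = L / Σ(b_i/K_i) = 21.22 / 719.8 = 0.02948 m/day.

0.0295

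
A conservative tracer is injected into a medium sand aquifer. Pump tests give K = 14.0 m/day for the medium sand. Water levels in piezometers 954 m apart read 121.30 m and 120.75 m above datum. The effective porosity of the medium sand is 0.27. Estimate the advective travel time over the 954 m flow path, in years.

87.4

Hydraulic gradient i = (121.30 − 120.75) / 954 = 0.55 / 954 = 0.0005765.
Darcy flux q = K · i = 14.00 × 0.0005765 = 0.008071 m/day.
Seepage velocity v = q / n_e = 0.008071 / 0.27 = 0.02989 m/day.
Travel time t = L / v = 954 / 0.02989 = 31913 days = 87.37 years.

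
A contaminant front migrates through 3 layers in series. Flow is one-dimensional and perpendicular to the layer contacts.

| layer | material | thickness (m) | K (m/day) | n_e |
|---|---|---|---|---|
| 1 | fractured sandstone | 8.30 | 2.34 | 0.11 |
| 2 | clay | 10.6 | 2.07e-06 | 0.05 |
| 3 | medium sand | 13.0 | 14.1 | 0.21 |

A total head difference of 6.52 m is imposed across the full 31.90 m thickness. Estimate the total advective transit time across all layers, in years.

With flow normal to the layers, continuity requires the same specific discharge q through every layer.
Σ(b_i/K_i) = 8.30/2.34 + 10.6/2.07e-06 + 13.0/14.1 = 5.121e+06 d.
q = Δh / Σ(b_i/K_i) = 6.52 / 5.121e+06 = 1.273e-06 m/day.
In each layer the seepage velocity is v_i = q/n_i, so the layer transit time is t_i = b_i·n_i / q:
  layer 1 (fractured sandstone): t_1 = 8.30 × 0.11 / 1.273e-06 = 7.171e+05 d
  layer 2 (clay): t_2 = 10.6 × 0.05 / 1.273e-06 = 4.163e+05 d
  layer 3 (medium sand): t_3 = 13.0 × 0.21 / 1.273e-06 = 2.144e+06 d
Total t = Σ t_i = 3.277e+06 days = 8973 years.

8970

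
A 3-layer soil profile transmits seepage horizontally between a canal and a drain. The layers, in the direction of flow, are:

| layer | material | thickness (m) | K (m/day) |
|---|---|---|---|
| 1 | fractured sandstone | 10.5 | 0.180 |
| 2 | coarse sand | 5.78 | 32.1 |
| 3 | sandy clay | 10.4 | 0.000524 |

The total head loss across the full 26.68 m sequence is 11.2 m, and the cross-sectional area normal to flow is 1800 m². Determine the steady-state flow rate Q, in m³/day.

Flow is perpendicular to layering, so the layers act in series and the equivalent K is the thickness-weighted harmonic mean.
Total thickness L = 10.5 + 5.78 + 10.4 = 26.68 m.
Σ(b_i/K_i) = 10.5/0.180 + 5.78/32.1 + 10.4/0.000524 = 19906 d.
K_eq = L / Σ(b_i/K_i) = 26.68 / 19906 = 0.001340 m/day.
Q = K_eq · A · (Δh/L) = 0.001340 × 1800 × (11.2/26.68) = 1.013 m³/day.

1.01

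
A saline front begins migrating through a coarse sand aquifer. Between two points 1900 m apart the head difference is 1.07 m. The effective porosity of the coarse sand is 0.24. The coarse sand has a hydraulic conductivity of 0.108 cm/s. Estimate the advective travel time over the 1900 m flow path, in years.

23.8

Convert K: 0.108 cm/s × 864 = 93.31 m/day.
Hydraulic gradient i = Δh / L = 1.07 / 1900 = 0.0005632.
Darcy flux q = K · i = 93.31 × 0.0005632 = 0.05255 m/day.
Seepage velocity v = q / n_e = 0.05255 / 0.24 = 0.2190 m/day.
Travel time t = L / v = 1900 / 0.2190 = 8678 days = 23.76 years.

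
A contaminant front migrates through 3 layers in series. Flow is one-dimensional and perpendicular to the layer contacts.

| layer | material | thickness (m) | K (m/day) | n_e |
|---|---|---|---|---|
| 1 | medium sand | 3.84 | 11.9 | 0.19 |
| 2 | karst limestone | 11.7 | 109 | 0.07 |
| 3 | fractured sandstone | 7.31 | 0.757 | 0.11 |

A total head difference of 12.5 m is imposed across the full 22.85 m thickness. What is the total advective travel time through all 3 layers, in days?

With flow normal to the layers, continuity requires the same specific discharge q through every layer.
Σ(b_i/K_i) = 3.84/11.9 + 11.7/109 + 7.31/0.757 = 10.09 d.
q = Δh / Σ(b_i/K_i) = 12.5 / 10.09 = 1.239 m/day.
In each layer the seepage velocity is v_i = q/n_i, so the layer transit time is t_i = b_i·n_i / q:
  layer 1 (medium sand): t_1 = 3.84 × 0.19 / 1.239 = 0.5887 d
  layer 2 (karst limestone): t_2 = 11.7 × 0.07 / 1.239 = 0.6609 d
  layer 3 (fractured sandstone): t_3 = 7.31 × 0.11 / 1.239 = 0.6488 d
Total t = Σ t_i = 1.898 days.

1.90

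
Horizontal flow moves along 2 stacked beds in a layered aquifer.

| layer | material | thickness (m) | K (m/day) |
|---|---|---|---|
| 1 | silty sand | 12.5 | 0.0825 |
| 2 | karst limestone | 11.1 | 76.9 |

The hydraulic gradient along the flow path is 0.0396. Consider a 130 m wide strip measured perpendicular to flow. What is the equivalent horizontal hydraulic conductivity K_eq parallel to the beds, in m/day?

36.2

Flow is parallel to layering, so each bed carries its own Darcy discharge and the transmissivities add.
Σ(K_i·b_i) = 0.0825×12.5 + 76.9×11.1 = 854.6 m²/day.
Total thickness b = 23.60 m, so K_eq = Σ(K_i·b_i)/b = 36.21 m/day.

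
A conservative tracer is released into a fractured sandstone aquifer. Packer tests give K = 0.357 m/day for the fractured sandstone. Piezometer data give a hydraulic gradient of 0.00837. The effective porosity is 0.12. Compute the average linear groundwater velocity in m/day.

Hydraulic gradient i = 0.00837.
Darcy flux q = K · i = 0.3570 × 0.008370 = 0.002988 m/day.
Seepage velocity v = q / n_e = 0.002988 / 0.12 = 0.02490 m/day.

0.0249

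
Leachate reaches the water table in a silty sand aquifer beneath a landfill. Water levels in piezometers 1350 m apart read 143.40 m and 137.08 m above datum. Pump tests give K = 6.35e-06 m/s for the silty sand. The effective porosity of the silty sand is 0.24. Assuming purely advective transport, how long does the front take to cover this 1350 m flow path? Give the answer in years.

345

Convert K: 6.35e-06 m/s × 86400 = 0.5486 m/day.
Hydraulic gradient i = (143.40 − 137.08) / 1350 = 6.32 / 1350 = 0.004681.
Darcy flux q = K · i = 0.5486 × 0.004681 = 0.002568 m/day.
Seepage velocity v = q / n_e = 0.002568 / 0.24 = 0.01070 m/day.
Travel time t = L / v = 1350 / 0.01070 = 1.261e+05 days = 345.4 years.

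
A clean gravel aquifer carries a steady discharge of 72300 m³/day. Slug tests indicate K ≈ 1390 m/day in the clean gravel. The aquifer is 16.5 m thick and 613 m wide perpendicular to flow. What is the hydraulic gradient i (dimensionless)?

0.00514

Cross-sectional area A = 613 × 16.5 = 10114 m².
From Q = K·A·i, i = Q / (K·A) = 72300 / (1390 × 10114) = 0.005143.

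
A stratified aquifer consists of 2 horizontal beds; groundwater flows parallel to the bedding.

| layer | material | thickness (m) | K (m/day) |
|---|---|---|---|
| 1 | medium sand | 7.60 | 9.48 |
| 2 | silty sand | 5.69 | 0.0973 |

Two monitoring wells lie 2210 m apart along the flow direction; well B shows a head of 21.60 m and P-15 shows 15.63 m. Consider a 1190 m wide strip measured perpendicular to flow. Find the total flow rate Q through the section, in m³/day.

233

Flow is parallel to layering, so each bed carries its own Darcy discharge and the transmissivities add.
Σ(K_i·b_i) = 9.48×7.60 + 0.0973×5.69 = 72.60 m²/day.
Hydraulic gradient i = (21.60 − 15.63) / 2210 = 5.97 / 2210 = 0.002701.
Q = Σ(K_i·b_i) · W · i = 72.60 × 1190 × 0.002701 = 233.4 m³/day.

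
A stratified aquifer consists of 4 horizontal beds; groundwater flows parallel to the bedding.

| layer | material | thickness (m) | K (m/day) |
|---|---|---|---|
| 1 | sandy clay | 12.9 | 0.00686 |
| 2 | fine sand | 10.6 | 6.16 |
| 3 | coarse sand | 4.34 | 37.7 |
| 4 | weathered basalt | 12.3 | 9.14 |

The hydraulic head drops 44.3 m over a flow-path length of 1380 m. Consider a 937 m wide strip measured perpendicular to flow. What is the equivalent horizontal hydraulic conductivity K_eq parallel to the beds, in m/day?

Flow is parallel to layering, so each bed carries its own Darcy discharge and the transmissivities add.
Σ(K_i·b_i) = 0.00686×12.9 + 6.16×10.6 + 37.7×4.34 + 9.14×12.3 = 341.4 m²/day.
Total thickness b = 40.14 m, so K_eq = Σ(K_i·b_i)/b = 8.506 m/day.

8.51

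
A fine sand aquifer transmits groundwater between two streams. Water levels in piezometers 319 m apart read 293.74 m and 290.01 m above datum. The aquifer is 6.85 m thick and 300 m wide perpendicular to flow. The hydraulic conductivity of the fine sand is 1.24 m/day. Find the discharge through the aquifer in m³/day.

Cross-sectional area A = 300 × 6.85 = 2055 m².
Hydraulic gradient i = (293.74 − 290.01) / 319 = 3.73 / 319 = 0.01169.
Darcy's law: Q = K · A · i = 1.240 × 2055 × 0.01169 = 29.80 m³/day.

29.8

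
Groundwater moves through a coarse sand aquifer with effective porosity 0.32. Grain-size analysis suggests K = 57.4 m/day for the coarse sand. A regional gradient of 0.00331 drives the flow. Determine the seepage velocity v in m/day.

Hydraulic gradient i = 0.00331.
Darcy flux q = K · i = 57.40 × 0.003310 = 0.1900 m/day.
Seepage velocity v = q / n_e = 0.1900 / 0.32 = 0.5937 m/day.

0.594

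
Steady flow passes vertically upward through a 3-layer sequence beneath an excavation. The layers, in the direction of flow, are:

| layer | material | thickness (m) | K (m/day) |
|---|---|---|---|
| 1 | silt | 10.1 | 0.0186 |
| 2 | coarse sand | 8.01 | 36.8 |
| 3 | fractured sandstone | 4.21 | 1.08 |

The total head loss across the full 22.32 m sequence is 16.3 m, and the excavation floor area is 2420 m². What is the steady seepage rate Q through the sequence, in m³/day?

72.1

Flow is perpendicular to layering, so the layers act in series and the equivalent K is the thickness-weighted harmonic mean.
Total thickness L = 10.1 + 8.01 + 4.21 = 22.32 m.
Σ(b_i/K_i) = 10.1/0.0186 + 8.01/36.8 + 4.21/1.08 = 547.1 d.
K_eq = L / Σ(b_i/K_i) = 22.32 / 547.1 = 0.04079 m/day.
Q = K_eq · A · (Δh/L) = 0.04079 × 2420 × (16.3/22.32) = 72.10 m³/day.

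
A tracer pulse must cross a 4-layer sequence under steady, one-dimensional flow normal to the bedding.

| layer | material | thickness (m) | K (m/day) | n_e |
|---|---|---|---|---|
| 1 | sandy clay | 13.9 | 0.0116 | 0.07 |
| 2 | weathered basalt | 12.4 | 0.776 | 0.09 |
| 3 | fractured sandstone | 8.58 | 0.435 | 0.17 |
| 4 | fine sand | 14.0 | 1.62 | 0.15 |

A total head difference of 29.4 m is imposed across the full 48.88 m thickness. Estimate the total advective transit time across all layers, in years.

0.654

With flow normal to the layers, continuity requires the same specific discharge q through every layer.
Σ(b_i/K_i) = 13.9/0.0116 + 12.4/0.776 + 8.58/0.435 + 14.0/1.62 = 1243 d.
q = Δh / Σ(b_i/K_i) = 29.4 / 1243 = 0.02366 m/day.
In each layer the seepage velocity is v_i = q/n_i, so the layer transit time is t_i = b_i·n_i / q:
  layer 1 (sandy clay): t_1 = 13.9 × 0.07 / 0.02366 = 41.12 d
  layer 2 (weathered basalt): t_2 = 12.4 × 0.09 / 0.02366 = 47.17 d
  layer 3 (fractured sandstone): t_3 = 8.58 × 0.17 / 0.02366 = 61.65 d
  layer 4 (fine sand): t_4 = 14.0 × 0.15 / 0.02366 = 88.76 d
Total t = Σ t_i = 238.7 days = 0.6535 years.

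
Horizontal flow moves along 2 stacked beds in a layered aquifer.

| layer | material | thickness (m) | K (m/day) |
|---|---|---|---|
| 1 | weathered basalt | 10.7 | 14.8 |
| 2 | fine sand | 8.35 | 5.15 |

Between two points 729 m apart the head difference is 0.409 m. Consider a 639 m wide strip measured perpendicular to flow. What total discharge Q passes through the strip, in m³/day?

72.2

Flow is parallel to layering, so each bed carries its own Darcy discharge and the transmissivities add.
Σ(K_i·b_i) = 14.8×10.7 + 5.15×8.35 = 201.4 m²/day.
Hydraulic gradient i = Δh / L = 0.409 / 729 = 0.0005610.
Q = Σ(K_i·b_i) · W · i = 201.4 × 639 × 0.0005610 = 72.19 m³/day.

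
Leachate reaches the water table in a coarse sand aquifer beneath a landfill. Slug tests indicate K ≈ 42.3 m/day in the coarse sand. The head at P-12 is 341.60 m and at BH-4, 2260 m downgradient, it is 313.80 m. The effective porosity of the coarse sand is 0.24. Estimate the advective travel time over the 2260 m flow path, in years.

2.85

Hydraulic gradient i = (341.60 − 313.80) / 2260 = 27.8 / 2260 = 0.01230.
Darcy flux q = K · i = 42.30 × 0.01230 = 0.5203 m/day.
Seepage velocity v = q / n_e = 0.5203 / 0.24 = 2.168 m/day.
Travel time t = L / v = 2260 / 2.168 = 1042 days = 2.854 years.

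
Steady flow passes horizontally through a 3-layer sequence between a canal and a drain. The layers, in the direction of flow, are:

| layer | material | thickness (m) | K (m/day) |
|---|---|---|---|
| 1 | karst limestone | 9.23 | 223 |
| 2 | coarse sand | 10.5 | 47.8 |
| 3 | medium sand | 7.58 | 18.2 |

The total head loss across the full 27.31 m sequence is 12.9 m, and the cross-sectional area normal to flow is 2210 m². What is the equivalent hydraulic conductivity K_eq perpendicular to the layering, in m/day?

40.3

Flow is perpendicular to layering, so the layers act in series and the equivalent K is the thickness-weighted harmonic mean.
Total thickness L = 9.23 + 10.5 + 7.58 = 27.31 m.
Σ(b_i/K_i) = 9.23/223 + 10.5/47.8 + 7.58/18.2 = 0.6775 d.
K_eq = L / Σ(b_i/K_i) = 27.31 / 0.6775 = 40.31 m/day.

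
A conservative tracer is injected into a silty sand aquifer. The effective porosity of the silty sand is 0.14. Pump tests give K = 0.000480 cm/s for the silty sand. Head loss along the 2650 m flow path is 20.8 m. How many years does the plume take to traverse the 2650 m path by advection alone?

312

Convert K: 0.000480 cm/s × 864 = 0.4147 m/day.
Hydraulic gradient i = Δh / L = 20.8 / 2650 = 0.007849.
Darcy flux q = K · i = 0.4147 × 0.007849 = 0.003255 m/day.
Seepage velocity v = q / n_e = 0.003255 / 0.14 = 0.02325 m/day.
Travel time t = L / v = 2650 / 0.02325 = 1.140e+05 days = 312.0 years.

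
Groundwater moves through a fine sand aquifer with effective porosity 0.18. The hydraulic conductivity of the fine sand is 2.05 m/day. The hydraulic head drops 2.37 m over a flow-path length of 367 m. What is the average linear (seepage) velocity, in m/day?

0.0735

Hydraulic gradient i = Δh / L = 2.37 / 367 = 0.006458.
Darcy flux q = K · i = 2.050 × 0.006458 = 0.01324 m/day.
Seepage velocity v = q / n_e = 0.01324 / 0.18 = 0.07355 m/day.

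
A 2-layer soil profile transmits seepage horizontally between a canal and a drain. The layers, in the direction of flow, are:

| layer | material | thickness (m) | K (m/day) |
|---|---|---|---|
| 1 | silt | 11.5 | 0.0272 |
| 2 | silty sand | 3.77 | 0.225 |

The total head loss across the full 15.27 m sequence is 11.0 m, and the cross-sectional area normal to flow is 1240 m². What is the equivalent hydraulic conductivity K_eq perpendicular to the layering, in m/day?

Flow is perpendicular to layering, so the layers act in series and the equivalent K is the thickness-weighted harmonic mean.
Total thickness L = 11.5 + 3.77 = 15.27 m.
Σ(b_i/K_i) = 11.5/0.0272 + 3.77/0.225 = 439.5 d.
K_eq = L / Σ(b_i/K_i) = 15.27 / 439.5 = 0.03474 m/day.

0.0347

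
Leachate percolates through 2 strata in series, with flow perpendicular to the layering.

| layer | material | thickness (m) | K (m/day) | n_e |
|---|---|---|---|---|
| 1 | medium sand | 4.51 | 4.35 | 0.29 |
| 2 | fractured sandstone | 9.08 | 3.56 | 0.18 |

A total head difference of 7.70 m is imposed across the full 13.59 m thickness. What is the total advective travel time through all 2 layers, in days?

With flow normal to the layers, continuity requires the same specific discharge q through every layer.
Σ(b_i/K_i) = 4.51/4.35 + 9.08/3.56 = 3.587 d.
q = Δh / Σ(b_i/K_i) = 7.70 / 3.587 = 2.146 m/day.
In each layer the seepage velocity is v_i = q/n_i, so the layer transit time is t_i = b_i·n_i / q:
  layer 1 (medium sand): t_1 = 4.51 × 0.29 / 2.146 = 0.6093 d
  layer 2 (fractured sandstone): t_2 = 9.08 × 0.18 / 2.146 = 0.7614 d
Total t = Σ t_i = 1.371 days.

1.37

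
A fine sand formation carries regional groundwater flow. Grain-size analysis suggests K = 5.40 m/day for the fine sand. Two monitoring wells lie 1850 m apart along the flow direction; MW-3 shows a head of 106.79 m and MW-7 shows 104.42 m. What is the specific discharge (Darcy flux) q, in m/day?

0.00692

Hydraulic gradient i = (106.79 − 104.42) / 1850 = 2.37 / 1850 = 0.001281.
Specific discharge q = K · i = 5.400 × 0.001281 = 0.006918 m/day.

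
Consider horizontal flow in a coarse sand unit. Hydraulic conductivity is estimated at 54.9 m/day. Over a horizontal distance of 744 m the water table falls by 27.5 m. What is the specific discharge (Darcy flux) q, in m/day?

2.03

Hydraulic gradient i = Δh / L = 27.5 / 744 = 0.03696.
Specific discharge q = K · i = 54.90 × 0.03696 = 2.029 m/day.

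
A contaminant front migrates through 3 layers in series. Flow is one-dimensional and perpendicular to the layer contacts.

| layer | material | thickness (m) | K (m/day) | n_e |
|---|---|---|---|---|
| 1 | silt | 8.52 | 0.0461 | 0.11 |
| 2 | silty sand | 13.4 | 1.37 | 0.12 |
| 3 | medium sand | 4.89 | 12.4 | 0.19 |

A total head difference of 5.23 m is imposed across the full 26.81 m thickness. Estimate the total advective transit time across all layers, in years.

With flow normal to the layers, continuity requires the same specific discharge q through every layer.
Σ(b_i/K_i) = 8.52/0.0461 + 13.4/1.37 + 4.89/12.4 = 195.0 d.
q = Δh / Σ(b_i/K_i) = 5.23 / 195.0 = 0.02682 m/day.
In each layer the seepage velocity is v_i = q/n_i, so the layer transit time is t_i = b_i·n_i / q:
  layer 1 (silt): t_1 = 8.52 × 0.11 / 0.02682 = 34.94 d
  layer 2 (silty sand): t_2 = 13.4 × 0.12 / 0.02682 = 59.95 d
  layer 3 (medium sand): t_3 = 4.89 × 0.19 / 0.02682 = 34.64 d
Total t = Σ t_i = 129.5 days = 0.3546 years.

0.355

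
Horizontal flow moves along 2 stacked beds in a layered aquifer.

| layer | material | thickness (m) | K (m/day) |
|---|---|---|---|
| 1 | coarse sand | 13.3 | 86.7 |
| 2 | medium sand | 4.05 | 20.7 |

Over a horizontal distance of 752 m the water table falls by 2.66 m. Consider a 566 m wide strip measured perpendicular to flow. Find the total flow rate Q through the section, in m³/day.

Flow is parallel to layering, so each bed carries its own Darcy discharge and the transmissivities add.
Σ(K_i·b_i) = 86.7×13.3 + 20.7×4.05 = 1237 m²/day.
Hydraulic gradient i = Δh / L = 2.66 / 752 = 0.003537.
Q = Σ(K_i·b_i) · W · i = 1237 × 566 × 0.003537 = 2476 m³/day.

2480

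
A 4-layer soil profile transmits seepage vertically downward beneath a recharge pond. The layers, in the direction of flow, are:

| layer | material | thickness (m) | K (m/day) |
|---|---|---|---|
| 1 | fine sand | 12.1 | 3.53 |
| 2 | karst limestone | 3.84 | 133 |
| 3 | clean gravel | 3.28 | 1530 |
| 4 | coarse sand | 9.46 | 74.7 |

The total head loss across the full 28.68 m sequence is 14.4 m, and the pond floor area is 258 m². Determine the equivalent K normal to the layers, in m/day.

8.00

Flow is perpendicular to layering, so the layers act in series and the equivalent K is the thickness-weighted harmonic mean.
Total thickness L = 12.1 + 3.84 + 3.28 + 9.46 = 28.68 m.
Σ(b_i/K_i) = 12.1/3.53 + 3.84/133 + 3.28/1530 + 9.46/74.7 = 3.585 d.
K_eq = L / Σ(b_i/K_i) = 28.68 / 3.585 = 7.999 m/day.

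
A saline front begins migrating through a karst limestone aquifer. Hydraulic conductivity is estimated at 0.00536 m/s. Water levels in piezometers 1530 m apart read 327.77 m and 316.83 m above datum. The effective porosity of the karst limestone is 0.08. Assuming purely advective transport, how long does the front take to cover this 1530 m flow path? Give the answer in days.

37.0

Convert K: 0.00536 m/s × 86400 = 463.1 m/day.
Hydraulic gradient i = (327.77 − 316.83) / 1530 = 10.94 / 1530 = 0.007150.
Darcy flux q = K · i = 463.1 × 0.007150 = 3.311 m/day.
Seepage velocity v = q / n_e = 3.311 / 0.08 = 41.39 m/day.
Travel time t = L / v = 1530 / 41.39 = 36.96 days.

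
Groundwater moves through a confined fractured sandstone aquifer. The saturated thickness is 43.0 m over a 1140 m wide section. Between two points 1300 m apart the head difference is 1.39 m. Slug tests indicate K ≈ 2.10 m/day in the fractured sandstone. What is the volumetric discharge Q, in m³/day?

110

Cross-sectional area A = 1140 × 43.0 = 49020 m².
Hydraulic gradient i = Δh / L = 1.39 / 1300 = 0.001069.
Darcy's law: Q = K · A · i = 2.100 × 49020 × 0.001069 = 110.1 m³/day.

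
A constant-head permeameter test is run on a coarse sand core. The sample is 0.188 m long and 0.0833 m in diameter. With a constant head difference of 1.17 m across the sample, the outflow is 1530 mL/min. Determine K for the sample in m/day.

Cross-sectional area A = π·(d/2)² = π × (0.0833/2)² = 0.005450 m².
Convert discharge: 1530 mL/min = 2.550e-05 m³/s.
Darcy's law rearranged: K = Q·L / (A·Δh) = 2.550e-05 × 0.188 / (0.005450 × 1.17) = 0.0007519 m/s = 64.96 m/day.

65.0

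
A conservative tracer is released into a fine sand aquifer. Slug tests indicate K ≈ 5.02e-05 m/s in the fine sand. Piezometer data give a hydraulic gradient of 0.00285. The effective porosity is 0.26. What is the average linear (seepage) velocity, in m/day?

Convert K: 5.02e-05 m/s × 86400 = 4.337 m/day.
Hydraulic gradient i = 0.00285.
Darcy flux q = K · i = 4.337 × 0.002850 = 0.01236 m/day.
Seepage velocity v = q / n_e = 0.01236 / 0.26 = 0.04754 m/day.

0.0475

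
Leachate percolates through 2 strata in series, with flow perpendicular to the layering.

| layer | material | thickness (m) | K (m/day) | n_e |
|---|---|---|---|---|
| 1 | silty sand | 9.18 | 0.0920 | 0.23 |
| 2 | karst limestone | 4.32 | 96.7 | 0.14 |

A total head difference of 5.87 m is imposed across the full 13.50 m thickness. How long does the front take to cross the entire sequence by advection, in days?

46.2

With flow normal to the layers, continuity requires the same specific discharge q through every layer.
Σ(b_i/K_i) = 9.18/0.0920 + 4.32/96.7 = 99.83 d.
q = Δh / Σ(b_i/K_i) = 5.87 / 99.83 = 0.05880 m/day.
In each layer the seepage velocity is v_i = q/n_i, so the layer transit time is t_i = b_i·n_i / q:
  layer 1 (silty sand): t_1 = 9.18 × 0.23 / 0.05880 = 35.91 d
  layer 2 (karst limestone): t_2 = 4.32 × 0.14 / 0.05880 = 10.29 d
Total t = Σ t_i = 46.19 days.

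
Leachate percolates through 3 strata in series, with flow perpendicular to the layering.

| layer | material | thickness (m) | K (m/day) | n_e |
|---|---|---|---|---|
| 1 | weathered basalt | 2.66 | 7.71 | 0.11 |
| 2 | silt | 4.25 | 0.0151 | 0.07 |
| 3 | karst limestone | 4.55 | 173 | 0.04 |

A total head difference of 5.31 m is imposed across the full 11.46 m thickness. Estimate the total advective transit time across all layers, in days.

With flow normal to the layers, continuity requires the same specific discharge q through every layer.
Σ(b_i/K_i) = 2.66/7.71 + 4.25/0.0151 + 4.55/173 = 281.8 d.
q = Δh / Σ(b_i/K_i) = 5.31 / 281.8 = 0.01884 m/day.
In each layer the seepage velocity is v_i = q/n_i, so the layer transit time is t_i = b_i·n_i / q:
  layer 1 (weathered basalt): t_1 = 2.66 × 0.11 / 0.01884 = 15.53 d
  layer 2 (silt): t_2 = 4.25 × 0.07 / 0.01884 = 15.79 d
  layer 3 (karst limestone): t_3 = 4.55 × 0.04 / 0.01884 = 9.660 d
Total t = Σ t_i = 40.98 days.

41.0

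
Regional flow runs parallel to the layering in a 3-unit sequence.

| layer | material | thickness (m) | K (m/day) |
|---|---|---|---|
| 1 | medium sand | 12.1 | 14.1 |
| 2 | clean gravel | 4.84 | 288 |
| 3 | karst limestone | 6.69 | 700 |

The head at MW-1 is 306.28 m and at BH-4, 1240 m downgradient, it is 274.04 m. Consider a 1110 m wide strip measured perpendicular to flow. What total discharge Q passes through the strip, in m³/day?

Flow is parallel to layering, so each bed carries its own Darcy discharge and the transmissivities add.
Σ(K_i·b_i) = 14.1×12.1 + 288×4.84 + 700×6.69 = 6248 m²/day.
Hydraulic gradient i = (306.28 − 274.04) / 1240 = 32.24 / 1240 = 0.02600.
Q = Σ(K_i·b_i) · W · i = 6248 × 1110 × 0.02600 = 1.803e+05 m³/day.

180000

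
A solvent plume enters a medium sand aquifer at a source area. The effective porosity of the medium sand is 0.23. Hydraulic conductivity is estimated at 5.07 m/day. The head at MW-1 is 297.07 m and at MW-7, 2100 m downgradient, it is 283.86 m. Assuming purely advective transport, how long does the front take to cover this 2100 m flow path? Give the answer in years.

41.5

Hydraulic gradient i = (297.07 − 283.86) / 2100 = 13.21 / 2100 = 0.006290.
Darcy flux q = K · i = 5.070 × 0.006290 = 0.03189 m/day.
Seepage velocity v = q / n_e = 0.03189 / 0.23 = 0.1387 m/day.
Travel time t = L / v = 2100 / 0.1387 = 15145 days = 41.46 years.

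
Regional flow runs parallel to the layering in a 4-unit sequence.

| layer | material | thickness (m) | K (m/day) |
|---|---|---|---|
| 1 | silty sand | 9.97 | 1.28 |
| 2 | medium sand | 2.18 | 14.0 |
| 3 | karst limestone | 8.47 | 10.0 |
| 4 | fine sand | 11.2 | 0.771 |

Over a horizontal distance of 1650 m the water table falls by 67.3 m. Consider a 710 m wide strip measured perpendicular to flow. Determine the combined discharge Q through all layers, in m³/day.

Flow is parallel to layering, so each bed carries its own Darcy discharge and the transmissivities add.
Σ(K_i·b_i) = 1.28×9.97 + 14.0×2.18 + 10.0×8.47 + 0.771×11.2 = 136.6 m²/day.
Hydraulic gradient i = Δh / L = 67.3 / 1650 = 0.04079.
Q = Σ(K_i·b_i) · W · i = 136.6 × 710 × 0.04079 = 3956 m³/day.

3960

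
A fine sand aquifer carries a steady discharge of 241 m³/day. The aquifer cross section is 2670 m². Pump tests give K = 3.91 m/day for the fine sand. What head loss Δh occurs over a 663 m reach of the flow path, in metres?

15.3

From Q = K·A·i, i = Q / (K·A) = 241 / (3.910 × 2670) = 0.02308.
Head loss Δh = i · L = 0.02308 × 663 = 15.31 m.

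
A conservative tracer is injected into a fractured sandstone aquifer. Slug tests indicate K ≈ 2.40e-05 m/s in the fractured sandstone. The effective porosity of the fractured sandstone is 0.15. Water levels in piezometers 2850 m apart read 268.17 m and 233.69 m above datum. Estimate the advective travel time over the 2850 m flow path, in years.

46.7

Convert K: 2.40e-05 m/s × 86400 = 2.074 m/day.
Hydraulic gradient i = (268.17 − 233.69) / 2850 = 34.48 / 2850 = 0.01210.
Darcy flux q = K · i = 2.074 × 0.01210 = 0.02509 m/day.
Seepage velocity v = q / n_e = 0.02509 / 0.15 = 0.1672 m/day.
Travel time t = L / v = 2850 / 0.1672 = 17041 days = 46.66 years.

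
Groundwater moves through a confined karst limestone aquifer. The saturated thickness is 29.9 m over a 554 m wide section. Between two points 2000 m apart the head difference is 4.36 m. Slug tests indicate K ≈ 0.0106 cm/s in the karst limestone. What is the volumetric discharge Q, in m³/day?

331

Convert K: 0.0106 cm/s × 864 = 9.158 m/day.
Cross-sectional area A = 554 × 29.9 = 16565 m².
Hydraulic gradient i = Δh / L = 4.36 / 2000 = 0.002180.
Darcy's law: Q = K · A · i = 9.158 × 16565 × 0.002180 = 330.7 m³/day.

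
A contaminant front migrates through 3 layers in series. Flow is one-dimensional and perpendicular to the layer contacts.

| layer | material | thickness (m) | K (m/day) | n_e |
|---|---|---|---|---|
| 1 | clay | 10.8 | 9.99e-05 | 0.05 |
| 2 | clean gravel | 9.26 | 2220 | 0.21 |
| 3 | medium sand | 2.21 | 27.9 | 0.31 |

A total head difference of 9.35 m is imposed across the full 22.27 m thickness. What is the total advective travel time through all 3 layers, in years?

100

With flow normal to the layers, continuity requires the same specific discharge q through every layer.
Σ(b_i/K_i) = 10.8/9.99e-05 + 9.26/2220 + 2.21/27.9 = 1.081e+05 d.
q = Δh / Σ(b_i/K_i) = 9.35 / 1.081e+05 = 8.649e-05 m/day.
In each layer the seepage velocity is v_i = q/n_i, so the layer transit time is t_i = b_i·n_i / q:
  layer 1 (clay): t_1 = 10.8 × 0.05 / 8.649e-05 = 6244 d
  layer 2 (clean gravel): t_2 = 9.26 × 0.21 / 8.649e-05 = 22484 d
  layer 3 (medium sand): t_3 = 2.21 × 0.31 / 8.649e-05 = 7921 d
Total t = Σ t_i = 36649 days = 100.3 years.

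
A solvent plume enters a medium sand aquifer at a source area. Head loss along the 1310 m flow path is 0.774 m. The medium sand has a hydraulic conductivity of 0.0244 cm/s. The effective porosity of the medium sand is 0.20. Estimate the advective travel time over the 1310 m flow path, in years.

57.6

Convert K: 0.0244 cm/s × 864 = 21.08 m/day.
Hydraulic gradient i = Δh / L = 0.774 / 1310 = 0.0005908.
Darcy flux q = K · i = 21.08 × 0.0005908 = 0.01246 m/day.
Seepage velocity v = q / n_e = 0.01246 / 0.20 = 0.06228 m/day.
Travel time t = L / v = 1310 / 0.06228 = 21034 days = 57.59 years.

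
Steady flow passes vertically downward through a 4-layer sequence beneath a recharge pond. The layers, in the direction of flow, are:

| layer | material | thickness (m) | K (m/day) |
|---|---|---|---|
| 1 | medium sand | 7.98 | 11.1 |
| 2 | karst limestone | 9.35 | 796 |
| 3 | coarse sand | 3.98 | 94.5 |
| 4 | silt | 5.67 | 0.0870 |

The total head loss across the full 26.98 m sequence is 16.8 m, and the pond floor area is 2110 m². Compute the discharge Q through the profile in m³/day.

538

Flow is perpendicular to layering, so the layers act in series and the equivalent K is the thickness-weighted harmonic mean.
Total thickness L = 7.98 + 9.35 + 3.98 + 5.67 = 26.98 m.
Σ(b_i/K_i) = 7.98/11.1 + 9.35/796 + 3.98/94.5 + 5.67/0.0870 = 65.95 d.
K_eq = L / Σ(b_i/K_i) = 26.98 / 65.95 = 0.4091 m/day.
Q = K_eq · A · (Δh/L) = 0.4091 × 2110 × (16.8/26.98) = 537.5 m³/day.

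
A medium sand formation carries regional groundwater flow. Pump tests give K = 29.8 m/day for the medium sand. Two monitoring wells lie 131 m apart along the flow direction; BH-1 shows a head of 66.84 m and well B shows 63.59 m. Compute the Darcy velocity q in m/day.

Hydraulic gradient i = (66.84 − 63.59) / 131 = 3.25 / 131 = 0.02481.
Specific discharge q = K · i = 29.80 × 0.02481 = 0.7393 m/day.

0.739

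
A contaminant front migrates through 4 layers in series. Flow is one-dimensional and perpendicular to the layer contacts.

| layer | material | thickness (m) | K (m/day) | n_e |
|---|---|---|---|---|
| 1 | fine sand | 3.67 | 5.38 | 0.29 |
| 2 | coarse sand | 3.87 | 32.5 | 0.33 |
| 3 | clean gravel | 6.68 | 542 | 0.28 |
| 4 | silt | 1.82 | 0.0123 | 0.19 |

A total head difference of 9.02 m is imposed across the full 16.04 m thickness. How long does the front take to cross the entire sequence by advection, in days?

With flow normal to the layers, continuity requires the same specific discharge q through every layer.
Σ(b_i/K_i) = 3.67/5.38 + 3.87/32.5 + 6.68/542 + 1.82/0.0123 = 148.8 d.
q = Δh / Σ(b_i/K_i) = 9.02 / 148.8 = 0.06063 m/day.
In each layer the seepage velocity is v_i = q/n_i, so the layer transit time is t_i = b_i·n_i / q:
  layer 1 (fine sand): t_1 = 3.67 × 0.29 / 0.06063 = 17.56 d
  layer 2 (coarse sand): t_2 = 3.87 × 0.33 / 0.06063 = 21.07 d
  layer 3 (clean gravel): t_3 = 6.68 × 0.28 / 0.06063 = 30.85 d
  layer 4 (silt): t_4 = 1.82 × 0.19 / 0.06063 = 5.704 d
Total t = Σ t_i = 75.18 days.

75.2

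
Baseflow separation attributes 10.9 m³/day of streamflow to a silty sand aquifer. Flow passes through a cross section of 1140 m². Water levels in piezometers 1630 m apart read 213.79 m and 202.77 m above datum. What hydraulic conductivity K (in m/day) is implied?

Hydraulic gradient i = (213.79 − 202.77) / 1630 = 11.02 / 1630 = 0.006761.
From Q = K·A·i, K = Q / (A·i) = 10.9 / (1140 × 0.006761) = 1.414 m/day.

1.41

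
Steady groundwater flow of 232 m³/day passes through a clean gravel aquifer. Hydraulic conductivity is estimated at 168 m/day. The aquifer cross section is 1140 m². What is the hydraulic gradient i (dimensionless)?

0.00121

From Q = K·A·i, i = Q / (K·A) = 232 / (168.0 × 1140) = 0.001211.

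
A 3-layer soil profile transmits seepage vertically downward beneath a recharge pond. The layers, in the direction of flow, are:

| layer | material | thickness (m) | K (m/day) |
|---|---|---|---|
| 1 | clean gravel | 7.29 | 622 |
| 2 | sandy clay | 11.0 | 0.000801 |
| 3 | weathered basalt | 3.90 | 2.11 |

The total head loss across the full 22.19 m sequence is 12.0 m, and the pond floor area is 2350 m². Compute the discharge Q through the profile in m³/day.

2.05

Flow is perpendicular to layering, so the layers act in series and the equivalent K is the thickness-weighted harmonic mean.
Total thickness L = 7.29 + 11.0 + 3.90 = 22.19 m.
Σ(b_i/K_i) = 7.29/622 + 11.0/0.000801 + 3.90/2.11 = 13735 d.
K_eq = L / Σ(b_i/K_i) = 22.19 / 13735 = 0.001616 m/day.
Q = K_eq · A · (Δh/L) = 0.001616 × 2350 × (12.0/22.19) = 2.053 m³/day.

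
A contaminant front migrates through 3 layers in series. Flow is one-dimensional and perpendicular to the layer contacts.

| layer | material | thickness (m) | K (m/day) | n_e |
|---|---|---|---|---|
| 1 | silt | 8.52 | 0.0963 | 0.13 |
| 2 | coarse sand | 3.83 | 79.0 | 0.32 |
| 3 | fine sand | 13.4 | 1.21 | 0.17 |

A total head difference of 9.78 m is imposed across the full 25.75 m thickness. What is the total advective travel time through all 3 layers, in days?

With flow normal to the layers, continuity requires the same specific discharge q through every layer.
Σ(b_i/K_i) = 8.52/0.0963 + 3.83/79.0 + 13.4/1.21 = 99.60 d.
q = Δh / Σ(b_i/K_i) = 9.78 / 99.60 = 0.09820 m/day.
In each layer the seepage velocity is v_i = q/n_i, so the layer transit time is t_i = b_i·n_i / q:
  layer 1 (silt): t_1 = 8.52 × 0.13 / 0.09820 = 11.28 d
  layer 2 (coarse sand): t_2 = 3.83 × 0.32 / 0.09820 = 12.48 d
  layer 3 (fine sand): t_3 = 13.4 × 0.17 / 0.09820 = 23.20 d
Total t = Σ t_i = 46.96 days.

47.0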